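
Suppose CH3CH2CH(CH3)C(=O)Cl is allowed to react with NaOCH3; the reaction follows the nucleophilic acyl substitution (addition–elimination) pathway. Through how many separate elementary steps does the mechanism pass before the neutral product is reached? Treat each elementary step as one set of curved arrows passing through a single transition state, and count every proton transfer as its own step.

Step 1: Nucleophilic addition of CH3O⁻ to the acyl carbon breaks the π(C=O) bond and yields a tetrahedral, anionic intermediate.
Step 2: An oxygen lone pair re-forms the C=O π bond as the C–Cl σ-bond breaks; Cl⁻ is expelled.
Total: 2 elementary steps.

2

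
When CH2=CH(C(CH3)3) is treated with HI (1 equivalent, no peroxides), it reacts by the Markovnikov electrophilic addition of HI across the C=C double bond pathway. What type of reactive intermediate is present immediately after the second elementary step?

tertiary carbocation

Step 1: Electrophilic addition begins with the π(C=C) electrons forming a bond to the proton of HI. Following Markovnikov's rule, the resulting cation is secondary. The H–I bond breaks heterolytically, releasing I⁻.
Step 2: A 1,2-methyl shift from the adjacent tert-butyl carbon moves the positive charge from the secondary centre to an adjacent carbon, generating a more stable tertiary carbocation.
After step 2 the species present is a tertiary carbocation.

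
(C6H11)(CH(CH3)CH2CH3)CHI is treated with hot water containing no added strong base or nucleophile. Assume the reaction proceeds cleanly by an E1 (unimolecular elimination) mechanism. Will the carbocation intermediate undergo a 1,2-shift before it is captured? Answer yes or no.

yes

The first-formed carbocation is secondary.
The adjacent sec-butyl carbon already bears 2 other carbon substituents and has a hydrogen to migrate; after a 1,2-hydride shift from that carbon the positive charge sits on a tertiary centre.
Tertiary is more stable than secondary, so the shift occurs.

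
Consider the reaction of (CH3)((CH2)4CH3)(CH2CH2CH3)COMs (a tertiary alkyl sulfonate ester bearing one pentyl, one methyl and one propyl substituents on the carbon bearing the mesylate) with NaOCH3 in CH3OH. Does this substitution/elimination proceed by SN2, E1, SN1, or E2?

Conditions: a strong base with a tertiary substrate bearing a β-hydrogen.
These conditions are the textbook signature of the E2 pathway.
A strong (often hindered) base removes a β-H in concert with loss of the leaving group — bimolecular elimination.

E2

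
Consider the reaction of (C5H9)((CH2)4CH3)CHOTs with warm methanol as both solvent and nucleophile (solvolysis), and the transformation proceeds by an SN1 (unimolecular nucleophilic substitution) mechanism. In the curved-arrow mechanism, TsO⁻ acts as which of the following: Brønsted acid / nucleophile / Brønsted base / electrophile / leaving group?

Step 1: Rate-determining heterolysis of the C–O bond gives TsO⁻ and a secondary carbocation.
TsO⁻ departs with both electrons of the breaking σ-bond — that is the definition of a leaving group.

leaving group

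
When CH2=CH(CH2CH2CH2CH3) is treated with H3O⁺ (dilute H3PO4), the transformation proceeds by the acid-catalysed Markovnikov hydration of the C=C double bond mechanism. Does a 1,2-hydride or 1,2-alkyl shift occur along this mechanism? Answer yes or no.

The first-formed carbocation is secondary.
No single 1,2-shift to an adjacent carbon would produce a more-substituted cation than the one already present, so no rearrangement occurs.

no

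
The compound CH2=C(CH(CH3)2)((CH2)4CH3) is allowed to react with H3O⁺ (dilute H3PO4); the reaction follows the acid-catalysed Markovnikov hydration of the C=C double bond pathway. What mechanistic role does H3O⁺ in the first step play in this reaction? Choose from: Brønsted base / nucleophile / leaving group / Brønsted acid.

Step 1: The π electrons of the C=C bond attack a proton of H3O⁺; Markovnikov addition places the new C–H on the less-substituted alkene carbon, so the positive charge ends up on the more-substituted carbon — a tertiary carbocation. H2O is released.
H3O⁺ in the first step donates a proton in a proton-transfer step — a Brønsted acid.

Brønsted acid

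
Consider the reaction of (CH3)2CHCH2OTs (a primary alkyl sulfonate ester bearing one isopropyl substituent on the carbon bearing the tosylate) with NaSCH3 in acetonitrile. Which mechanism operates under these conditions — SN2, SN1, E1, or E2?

Conditions: a primary substrate with a strong nucleophile in the polar aprotic solvent acetonitrile.
These conditions are the textbook signature of the SN2 pathway.
An unhindered substrate with a strong nucleophile in a polar aprotic solvent favours one-step backside displacement.

SN2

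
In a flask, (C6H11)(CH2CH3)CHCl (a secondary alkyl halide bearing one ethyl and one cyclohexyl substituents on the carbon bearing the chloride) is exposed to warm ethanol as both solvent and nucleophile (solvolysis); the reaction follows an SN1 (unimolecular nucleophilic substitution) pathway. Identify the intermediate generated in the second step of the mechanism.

Step 1: Unassisted departure of Cl⁻ (taking the C–Cl bonding pair) generates a secondary carbocation.
Step 2: A hydride (H with its bonding pair) migrates from the adjacent cyclohexyl carbon to the cationic centre — a 1,2-hydride shift — upgrading the secondary cation to a tertiary one.
After step 2 the species present is a tertiary carbocation.

tertiary carbocation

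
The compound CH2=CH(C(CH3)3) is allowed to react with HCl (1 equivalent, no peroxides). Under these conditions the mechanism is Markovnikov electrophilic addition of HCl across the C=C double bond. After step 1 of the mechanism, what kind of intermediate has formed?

secondary carbocation

Step 1: Electrophilic addition begins with the π(C=C) electrons forming a bond to the proton of HCl. Following Markovnikov's rule, the resulting cation is secondary. The H–Cl bond breaks heterolytically, releasing Cl⁻.
After step 1 the species present is a secondary carbocation.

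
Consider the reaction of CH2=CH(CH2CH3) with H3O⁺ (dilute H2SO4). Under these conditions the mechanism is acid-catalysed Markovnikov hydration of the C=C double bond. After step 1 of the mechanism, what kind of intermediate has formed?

Step 1: The π electrons of the C=C bond attack a proton of H3O⁺; Markovnikov addition places the new C–H on the less-substituted alkene carbon, so the positive charge ends up on the more-substituted carbon — a secondary carbocation. H2O is released.
After step 1 the species present is a secondary carbocation.

secondary carbocation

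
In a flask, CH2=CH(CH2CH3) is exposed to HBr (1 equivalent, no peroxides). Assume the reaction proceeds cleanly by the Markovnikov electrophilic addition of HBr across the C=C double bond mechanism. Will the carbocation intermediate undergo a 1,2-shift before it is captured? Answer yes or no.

no

The first-formed carbocation is secondary.
No single 1,2-shift to an adjacent carbon would produce a more-substituted cation than the one already present, so no rearrangement occurs.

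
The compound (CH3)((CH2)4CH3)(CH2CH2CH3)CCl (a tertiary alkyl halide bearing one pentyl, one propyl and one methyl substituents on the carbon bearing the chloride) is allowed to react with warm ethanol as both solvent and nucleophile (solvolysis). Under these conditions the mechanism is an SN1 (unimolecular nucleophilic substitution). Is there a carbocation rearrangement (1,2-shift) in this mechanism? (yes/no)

no

The first-formed carbocation is tertiary.
No single 1,2-shift to an adjacent carbon would produce a more-substituted cation than the one already present, so no rearrangement occurs.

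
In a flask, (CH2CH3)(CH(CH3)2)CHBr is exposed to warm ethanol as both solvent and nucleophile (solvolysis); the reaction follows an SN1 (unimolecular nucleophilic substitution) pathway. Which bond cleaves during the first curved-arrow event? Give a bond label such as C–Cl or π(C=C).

Step 1: Rate-determining heterolysis of the C–Br bond gives Br⁻ and a secondary carbocation.
The bond broken in this step is the C–Br bond.

C–Br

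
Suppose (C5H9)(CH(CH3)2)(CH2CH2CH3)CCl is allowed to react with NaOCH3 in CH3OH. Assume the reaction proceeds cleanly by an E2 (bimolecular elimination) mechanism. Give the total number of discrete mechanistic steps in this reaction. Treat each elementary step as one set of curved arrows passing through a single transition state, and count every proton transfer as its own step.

Step 1: Concerted anti-periplanar elimination: CH3O⁻ abstracts a β-H while Cl⁻ leaves, and the C–H electrons become the new C=C π bond — all in a single transition state.
Total: 1 elementary step.

1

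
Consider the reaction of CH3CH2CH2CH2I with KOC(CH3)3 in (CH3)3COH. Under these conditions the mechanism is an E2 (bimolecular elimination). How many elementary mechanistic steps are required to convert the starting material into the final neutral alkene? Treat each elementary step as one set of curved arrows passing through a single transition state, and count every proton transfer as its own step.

Step 1: The strong base (CH3)3CO⁻ removes a β-hydrogen; in the same concerted event the electrons of the breaking C–H bond form the new π(C=C) bond and the C–I σ-bond breaks, expelling I⁻. Anti-periplanar geometry; one transition state.
Total: 1 elementary step.

1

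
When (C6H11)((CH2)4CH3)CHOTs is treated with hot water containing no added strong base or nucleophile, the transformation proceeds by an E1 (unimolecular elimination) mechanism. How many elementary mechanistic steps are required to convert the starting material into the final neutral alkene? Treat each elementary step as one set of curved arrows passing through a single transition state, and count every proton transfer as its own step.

3

Step 1: Unassisted departure of TsO⁻ (taking the C–O bonding pair) generates a secondary carbocation.
Step 2: A hydride (H with its bonding pair) migrates from the adjacent cyclohexyl carbon to the cationic centre — a 1,2-hydride shift — upgrading the secondary cation to a tertiary one.
Step 3: A water molecule (solvent) deprotonates a β-carbon; as the C–H bond breaks, those electrons form the new alkene π bond.
Total: 3 elementary steps.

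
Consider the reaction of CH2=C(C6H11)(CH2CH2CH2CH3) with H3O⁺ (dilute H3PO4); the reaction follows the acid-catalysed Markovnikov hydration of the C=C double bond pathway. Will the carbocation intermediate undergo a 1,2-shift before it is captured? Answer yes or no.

The first-formed carbocation is tertiary.
No single 1,2-shift to an adjacent carbon would produce a more-substituted cation than the one already present, so no rearrangement occurs.

no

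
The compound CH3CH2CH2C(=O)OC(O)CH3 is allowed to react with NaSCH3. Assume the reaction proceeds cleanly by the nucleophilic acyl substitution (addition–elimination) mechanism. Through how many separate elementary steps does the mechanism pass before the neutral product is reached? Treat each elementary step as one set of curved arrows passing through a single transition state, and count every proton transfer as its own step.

2

Step 1: Nucleophilic addition of CH3S⁻ to the acyl carbon breaks the π(C=O) bond and yields a tetrahedral, anionic intermediate.
Step 2: An oxygen lone pair re-forms the C=O π bond as the C–O σ-bond breaks; CH3CO2⁻ is expelled.
Total: 2 elementary steps.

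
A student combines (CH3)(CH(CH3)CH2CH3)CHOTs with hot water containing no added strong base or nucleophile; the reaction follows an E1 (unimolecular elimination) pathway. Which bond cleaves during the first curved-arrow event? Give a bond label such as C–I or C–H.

C–O

Step 1: The C–O bond breaks with both electrons going to the tosylate; TsO⁻ leaves and a secondary carbocation remains.
The bond broken in this step is the C–O bond.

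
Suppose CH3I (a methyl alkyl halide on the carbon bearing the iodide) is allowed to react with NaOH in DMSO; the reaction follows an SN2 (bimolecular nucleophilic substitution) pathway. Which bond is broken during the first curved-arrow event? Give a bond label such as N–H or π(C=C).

Step 1: OH⁻ attacks the back face of the α-carbon while I⁻ departs with the C–I bonding pair — a single concerted displacement through a pentacoordinate transition state.
The bond broken in this step is the C–I bond.

C–I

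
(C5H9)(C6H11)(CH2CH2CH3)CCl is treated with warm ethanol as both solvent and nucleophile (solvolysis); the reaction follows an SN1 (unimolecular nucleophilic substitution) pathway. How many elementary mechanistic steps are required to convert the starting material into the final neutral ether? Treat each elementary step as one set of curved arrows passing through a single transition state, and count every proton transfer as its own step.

3

Step 1: Ionisation: the C–Cl σ-bond cleaves heterolytically; both bonding electrons depart with Cl⁻, leaving a tertiary carbocation at the α-carbon.
(No 1,2-shift: no single shift to an adjacent carbon would give a more stable cation.)
Step 2: CH3CH2OH donates an oxygen lone pair into the empty p orbital of the cation, giving a protonated ether (an oxonium ion).
Step 3: Proton transfer from the O–H of the oxonium ion to a solvent molecule delivers the neutral ether.
Total: 3 elementary steps.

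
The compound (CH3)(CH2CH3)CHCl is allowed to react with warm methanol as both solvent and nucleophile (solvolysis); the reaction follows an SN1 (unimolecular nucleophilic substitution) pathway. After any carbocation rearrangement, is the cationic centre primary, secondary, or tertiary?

secondary

Step 1: The C–Cl bond breaks with both electrons going to the chloride; Cl⁻ leaves and a secondary carbocation remains.
No single 1,2-shift to an adjacent carbon would give a more-substituted cation, so no rearrangement occurs.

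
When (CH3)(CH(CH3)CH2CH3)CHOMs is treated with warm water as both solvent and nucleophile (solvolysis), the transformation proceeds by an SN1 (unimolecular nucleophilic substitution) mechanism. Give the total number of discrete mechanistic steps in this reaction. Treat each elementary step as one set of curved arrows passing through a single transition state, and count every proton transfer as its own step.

Step 1: The C–O bond breaks with both electrons going to the mesylate; MsO⁻ leaves and a secondary carbocation remains.
Step 2: Carbocation rearrangement: a 1,2-hydride shift from the adjacent sec-butyl carbon converts the initially-formed secondary cation into the more stable tertiary cation.
Step 3: H2O donates an oxygen lone pair into the empty p orbital of the cation, giving a protonated alcohol (an oxonium ion).
Step 4: Deprotonation of the oxonium oxygen by solvent water yields the neutral alcohol.
Total: 4 elementary steps.

4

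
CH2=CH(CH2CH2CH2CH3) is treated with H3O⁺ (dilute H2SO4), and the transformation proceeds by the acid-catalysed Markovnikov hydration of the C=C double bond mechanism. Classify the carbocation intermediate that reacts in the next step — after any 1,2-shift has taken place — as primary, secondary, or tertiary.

secondary

Step 1: The π electrons of the C=C bond attack a proton of H3O⁺; Markovnikov addition places the new C–H on the less-substituted alkene carbon, so the positive charge ends up on the more-substituted carbon — a secondary carbocation. H2O is released.
No single 1,2-shift to an adjacent carbon would give a more-substituted cation, so no rearrangement occurs.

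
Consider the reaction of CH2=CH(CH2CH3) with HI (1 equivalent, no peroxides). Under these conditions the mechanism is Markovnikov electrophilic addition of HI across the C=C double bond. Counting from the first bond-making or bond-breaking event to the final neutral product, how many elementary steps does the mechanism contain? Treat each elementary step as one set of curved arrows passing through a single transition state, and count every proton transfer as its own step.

2

Step 1: Protonation of the alkene by HI: the π bond acts as the nucleophile and picks up H⁺, giving the more stable (Markovnikov) secondary carbocation. The H–I bond breaks heterolytically, releasing I⁻.
(No 1,2-shift: no single shift to an adjacent carbon would give a more stable cation.)
Step 2: Nucleophilic attack by I⁻ on the carbocation completes the addition, giving R–I.
Total: 2 elementary steps.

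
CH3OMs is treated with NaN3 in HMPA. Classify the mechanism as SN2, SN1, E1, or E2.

Conditions: a methyl substrate with a strong nucleophile in the polar aprotic solvent HMPA.
These conditions are the textbook signature of the SN2 pathway.
An unhindered substrate with a strong nucleophile in a polar aprotic solvent favours one-step backside displacement.

SN2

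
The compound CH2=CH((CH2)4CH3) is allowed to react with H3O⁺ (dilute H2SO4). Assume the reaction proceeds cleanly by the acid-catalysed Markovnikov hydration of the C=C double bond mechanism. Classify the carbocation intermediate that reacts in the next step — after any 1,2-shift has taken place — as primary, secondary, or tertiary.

Step 1: The π electrons of the C=C bond attack a proton of H3O⁺; Markovnikov addition places the new C–H on the less-substituted alkene carbon, so the positive charge ends up on the more-substituted carbon — a secondary carbocation. H2O is released.
No single 1,2-shift to an adjacent carbon would give a more-substituted cation, so no rearrangement occurs.

secondary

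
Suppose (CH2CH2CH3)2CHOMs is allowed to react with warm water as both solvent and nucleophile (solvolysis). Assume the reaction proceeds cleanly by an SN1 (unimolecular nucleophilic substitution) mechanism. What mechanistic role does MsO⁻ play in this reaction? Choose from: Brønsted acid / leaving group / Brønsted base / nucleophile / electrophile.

Step 1: Unassisted departure of MsO⁻ (taking the C–O bonding pair) generates a secondary carbocation.
MsO⁻ departs with both electrons of the breaking σ-bond — that is the definition of a leaving group.

leaving group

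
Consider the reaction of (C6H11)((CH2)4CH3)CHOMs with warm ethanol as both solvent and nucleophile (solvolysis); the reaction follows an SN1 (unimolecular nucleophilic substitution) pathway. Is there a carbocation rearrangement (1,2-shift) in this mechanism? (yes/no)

The first-formed carbocation is secondary.
The adjacent cyclohexyl carbon already bears 2 other carbon substituents and has a hydrogen to migrate; after a 1,2-hydride shift from that carbon the positive charge sits on a tertiary centre.
Tertiary is more stable than secondary, so the shift occurs.

yes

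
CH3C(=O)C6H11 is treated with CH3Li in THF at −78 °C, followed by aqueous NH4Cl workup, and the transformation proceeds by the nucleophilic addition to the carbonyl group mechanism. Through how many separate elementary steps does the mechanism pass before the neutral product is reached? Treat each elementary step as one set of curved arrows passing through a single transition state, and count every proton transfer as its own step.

2

Step 1: Nucleophilic addition: the carbanion-like carbon of CH3Li adds to the carbonyl carbon, pushing the π(C=O) electron pair onto oxygen and giving a tetrahedral alkoxide.
Step 2: On aqueous NH4Cl workup the alkoxide oxygen is protonated, giving an alcohol.
Total: 2 elementary steps.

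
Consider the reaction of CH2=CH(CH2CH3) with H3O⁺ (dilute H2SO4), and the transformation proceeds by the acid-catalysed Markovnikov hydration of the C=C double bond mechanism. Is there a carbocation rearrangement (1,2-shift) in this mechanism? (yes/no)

no

The first-formed carbocation is secondary.
No single 1,2-shift to an adjacent carbon would produce a more-substituted cation than the one already present, so no rearrangement occurs.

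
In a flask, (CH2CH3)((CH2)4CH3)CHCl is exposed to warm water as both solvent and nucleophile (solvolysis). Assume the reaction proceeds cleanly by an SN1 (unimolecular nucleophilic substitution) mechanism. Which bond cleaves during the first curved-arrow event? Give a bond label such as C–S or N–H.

C–Cl

Step 1: Ionisation: the C–Cl σ-bond cleaves heterolytically; both bonding electrons depart with Cl⁻, leaving a secondary carbocation at the α-carbon.
The bond broken in this step is the C–Cl bond.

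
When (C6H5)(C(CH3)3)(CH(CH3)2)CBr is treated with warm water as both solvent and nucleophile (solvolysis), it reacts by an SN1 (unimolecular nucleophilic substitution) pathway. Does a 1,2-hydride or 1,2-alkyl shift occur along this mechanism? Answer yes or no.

The first-formed carbocation is tertiary.
No single 1,2-shift to an adjacent carbon would produce a more-substituted cation than the one already present, so no rearrangement occurs.

no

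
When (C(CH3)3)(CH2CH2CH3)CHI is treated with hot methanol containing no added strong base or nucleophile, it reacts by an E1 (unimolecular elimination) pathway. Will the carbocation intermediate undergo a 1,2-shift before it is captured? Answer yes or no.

yes

The first-formed carbocation is secondary.
The adjacent tert-butyl carbon has no hydrogen but bears methyl groups; migration of one methyl with its bonding pair (a 1,2-methyl shift) places the charge on a tertiary centre.
Tertiary is more stable than secondary, so the shift occurs.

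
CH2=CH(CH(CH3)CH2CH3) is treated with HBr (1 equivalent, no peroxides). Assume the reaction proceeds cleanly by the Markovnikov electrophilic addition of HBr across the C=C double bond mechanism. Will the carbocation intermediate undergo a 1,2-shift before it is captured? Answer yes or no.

yes

The first-formed carbocation is secondary.
The adjacent sec-butyl carbon already bears 2 other carbon substituents and has a hydrogen to migrate; after a 1,2-hydride shift from that carbon the positive charge sits on a tertiary centre.
Tertiary is more stable than secondary, so the shift occurs.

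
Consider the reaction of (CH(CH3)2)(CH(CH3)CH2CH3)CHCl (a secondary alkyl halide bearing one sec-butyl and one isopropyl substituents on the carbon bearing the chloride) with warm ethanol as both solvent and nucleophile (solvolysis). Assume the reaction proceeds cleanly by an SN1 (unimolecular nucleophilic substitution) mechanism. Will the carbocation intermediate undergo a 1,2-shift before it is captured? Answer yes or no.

yes

The first-formed carbocation is secondary.
The adjacent sec-butyl carbon already bears 2 other carbon substituents and has a hydrogen to migrate; after a 1,2-hydride shift from that carbon the positive charge sits on a tertiary centre.
Tertiary is more stable than secondary, so the shift occurs.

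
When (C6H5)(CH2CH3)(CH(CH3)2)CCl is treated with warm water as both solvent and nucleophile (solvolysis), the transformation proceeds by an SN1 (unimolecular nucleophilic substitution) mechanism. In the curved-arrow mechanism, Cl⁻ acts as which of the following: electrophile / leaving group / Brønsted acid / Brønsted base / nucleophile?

leaving group

Step 1: Rate-determining heterolysis of the C–Cl bond gives Cl⁻ and a tertiary carbocation.
Cl⁻ departs with both electrons of the breaking σ-bond — that is the definition of a leaving group.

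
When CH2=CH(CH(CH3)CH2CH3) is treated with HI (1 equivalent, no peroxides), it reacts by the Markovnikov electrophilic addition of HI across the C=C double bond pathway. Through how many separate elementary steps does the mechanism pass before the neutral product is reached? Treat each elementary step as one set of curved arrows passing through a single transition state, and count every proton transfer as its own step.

Step 1: Electrophilic addition begins with the π(C=C) electrons forming a bond to the proton of HI. Following Markovnikov's rule, the resulting cation is secondary. The H–I bond breaks heterolytically, releasing I⁻.
Step 2: A hydride (H with its bonding pair) migrates from the adjacent sec-butyl carbon to the cationic centre — a 1,2-hydride shift — upgrading the secondary cation to a tertiary one.
Step 3: The I⁻ anion donates a lone pair to the carbocation, forming the new C–I σ-bond and giving the neutral alkyl halide.
Total: 3 elementary steps.

3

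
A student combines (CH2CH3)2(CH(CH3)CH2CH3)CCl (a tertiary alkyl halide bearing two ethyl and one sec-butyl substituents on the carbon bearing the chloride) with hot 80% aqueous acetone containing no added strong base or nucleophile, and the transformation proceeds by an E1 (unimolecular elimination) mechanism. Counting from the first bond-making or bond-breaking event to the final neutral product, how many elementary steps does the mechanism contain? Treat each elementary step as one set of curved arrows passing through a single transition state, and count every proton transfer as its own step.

2

Step 1: Unassisted departure of Cl⁻ (taking the C–Cl bonding pair) generates a tertiary carbocation.
(No 1,2-shift: no single shift to an adjacent carbon would give a more stable cation.)
Step 2: A water molecule (solvent) deprotonates a β-carbon; as the C–H bond breaks, those electrons form the new alkene π bond.
Total: 2 elementary steps.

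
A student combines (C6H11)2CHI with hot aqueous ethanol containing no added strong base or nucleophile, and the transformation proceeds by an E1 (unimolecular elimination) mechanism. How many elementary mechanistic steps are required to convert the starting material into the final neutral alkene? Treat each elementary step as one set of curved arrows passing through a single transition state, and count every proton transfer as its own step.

Step 1: Rate-determining heterolysis of the C–I bond gives I⁻ and a secondary carbocation.
Step 2: Carbocation rearrangement: a 1,2-hydride shift from the adjacent cyclohexyl carbon converts the initially-formed secondary cation into the more stable tertiary cation.
Step 3: Loss of a β-proton to a water (or ethanol) molecule of the solvent: the C–H bonding pair collapses toward the cationic carbon to form the C=C π bond, yielding the alkene.
Total: 3 elementary steps.

3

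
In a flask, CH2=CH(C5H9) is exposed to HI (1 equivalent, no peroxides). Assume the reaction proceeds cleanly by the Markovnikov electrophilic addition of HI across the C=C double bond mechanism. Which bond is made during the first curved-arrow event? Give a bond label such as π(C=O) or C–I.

Step 1: Electrophilic addition begins with the π(C=C) electrons forming a bond to the proton of HI. Following Markovnikov's rule, the resulting cation is secondary. The H–I bond breaks heterolytically, releasing I⁻.
The bond formed in this step is the C–H bond.

C–H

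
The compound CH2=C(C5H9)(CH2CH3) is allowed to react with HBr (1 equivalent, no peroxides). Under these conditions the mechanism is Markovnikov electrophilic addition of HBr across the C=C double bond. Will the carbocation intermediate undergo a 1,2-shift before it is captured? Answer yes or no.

no

The first-formed carbocation is tertiary.
No single 1,2-shift to an adjacent carbon would produce a more-substituted cation than the one already present, so no rearrangement occurs.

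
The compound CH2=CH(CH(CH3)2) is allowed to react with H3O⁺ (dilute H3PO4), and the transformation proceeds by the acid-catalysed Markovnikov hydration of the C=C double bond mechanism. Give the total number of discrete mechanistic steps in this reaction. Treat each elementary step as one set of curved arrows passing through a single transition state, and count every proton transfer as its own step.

4

Step 1: The π electrons of the C=C bond attack a proton of H3O⁺; Markovnikov addition places the new C–H on the less-substituted alkene carbon, so the positive charge ends up on the more-substituted carbon — a secondary carbocation. H2O is released.
Step 2: A 1,2-hydride shift from the adjacent isopropyl carbon moves the positive charge from the secondary centre to an adjacent carbon, generating a more stable tertiary carbocation.
Step 3: Water acts as the nucleophile: an oxygen lone pair bonds to the cationic carbon, giving an oxonium-ion intermediate.
Step 4: Deprotonation of the oxonium ion by a water molecule delivers the neutral alcohol and regenerates the acid catalyst.
Total: 4 elementary steps.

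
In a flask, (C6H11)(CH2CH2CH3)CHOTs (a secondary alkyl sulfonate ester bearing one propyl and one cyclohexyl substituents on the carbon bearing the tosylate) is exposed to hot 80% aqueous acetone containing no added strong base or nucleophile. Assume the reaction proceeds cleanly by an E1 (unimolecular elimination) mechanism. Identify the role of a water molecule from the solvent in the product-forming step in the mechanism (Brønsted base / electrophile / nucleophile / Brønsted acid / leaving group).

Brønsted base

Step 3: Loss of a β-proton to a water molecule of the solvent: the C–H bonding pair collapses toward the cationic carbon to form the C=C π bond, yielding the alkene.
A water molecule from the solvent in the product-forming step accepts a proton in a proton-transfer step — a Brønsted base.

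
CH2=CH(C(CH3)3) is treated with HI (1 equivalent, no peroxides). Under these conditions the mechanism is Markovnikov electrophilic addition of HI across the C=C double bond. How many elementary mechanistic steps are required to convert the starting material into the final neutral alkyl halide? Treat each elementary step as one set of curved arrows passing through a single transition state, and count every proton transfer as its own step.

Step 1: Protonation of the alkene by HI: the π bond acts as the nucleophile and picks up H⁺, giving the more stable (Markovnikov) secondary carbocation. The H–I bond breaks heterolytically, releasing I⁻.
Step 2: A methyl group with its bonding pair migrates from the adjacent tert-butyl carbon to the cationic centre — a 1,2-methyl shift — upgrading the secondary cation to a tertiary one.
Step 3: Nucleophilic attack by I⁻ on the carbocation completes the addition, giving R–I.
Total: 3 elementary steps.

3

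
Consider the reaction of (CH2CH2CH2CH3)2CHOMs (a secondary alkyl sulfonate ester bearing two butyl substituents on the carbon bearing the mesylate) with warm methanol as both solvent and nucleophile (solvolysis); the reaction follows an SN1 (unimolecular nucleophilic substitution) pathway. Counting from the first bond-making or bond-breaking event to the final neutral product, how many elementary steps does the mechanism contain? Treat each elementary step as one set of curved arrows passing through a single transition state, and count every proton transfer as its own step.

Step 1: The C–O bond breaks with both electrons going to the mesylate; MsO⁻ leaves and a secondary carbocation remains.
(No 1,2-shift: no single shift to an adjacent carbon would give a more stable cation.)
Step 2: Nucleophilic capture: the oxygen of CH3OH bonds to the cationic carbon, producing an oxonium-ion intermediate.
Step 3: A second solvent molecule removes the proton on oxygen, giving the neutral ether product.
Total: 3 elementary steps.

3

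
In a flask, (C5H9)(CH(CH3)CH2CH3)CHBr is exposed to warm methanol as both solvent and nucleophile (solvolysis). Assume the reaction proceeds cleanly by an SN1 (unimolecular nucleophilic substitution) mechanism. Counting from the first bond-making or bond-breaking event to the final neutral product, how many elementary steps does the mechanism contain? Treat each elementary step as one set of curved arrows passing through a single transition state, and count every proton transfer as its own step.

4

Step 1: Rate-determining heterolysis of the C–Br bond gives Br⁻ and a secondary carbocation.
Step 2: A hydride (H with its bonding pair) migrates from the adjacent sec-butyl carbon to the cationic centre — a 1,2-hydride shift — upgrading the secondary cation to a tertiary one.
Step 3: A lone pair on the oxygen of CH3OH attacks the carbocation, forming a new C–O σ-bond and an oxonium ion.
Step 4: A second solvent molecule removes the proton on oxygen, giving the neutral ether product.
Total: 4 elementary steps.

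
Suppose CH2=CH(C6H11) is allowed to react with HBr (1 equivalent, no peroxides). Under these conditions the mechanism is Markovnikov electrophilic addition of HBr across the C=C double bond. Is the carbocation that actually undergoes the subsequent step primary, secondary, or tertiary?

tertiary

Step 1: Protonation of the alkene by HBr: the π bond acts as the nucleophile and picks up H⁺, giving the more stable (Markovnikov) secondary carbocation. The H–Br bond breaks heterolytically, releasing Br⁻.
Step 2: Carbocation rearrangement: a 1,2-hydride shift from the adjacent cyclohexyl carbon converts the initially-formed secondary cation into the more stable tertiary cation.
The cation rearranges from secondary to tertiary via a 1,2-hydride shift from the adjacent cyclohexyl carbon; the tertiary cation is what reacts next.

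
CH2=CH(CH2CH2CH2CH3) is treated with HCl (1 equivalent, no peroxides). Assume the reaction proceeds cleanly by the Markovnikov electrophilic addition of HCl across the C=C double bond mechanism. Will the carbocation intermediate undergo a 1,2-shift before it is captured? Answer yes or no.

no

The first-formed carbocation is secondary.
No single 1,2-shift to an adjacent carbon would produce a more-substituted cation than the one already present, so no rearrangement occurs.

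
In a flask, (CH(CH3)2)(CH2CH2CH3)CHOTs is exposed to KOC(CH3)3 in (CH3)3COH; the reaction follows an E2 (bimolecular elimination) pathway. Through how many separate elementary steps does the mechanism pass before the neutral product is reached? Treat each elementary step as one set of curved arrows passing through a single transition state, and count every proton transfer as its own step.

Step 1: The strong base (CH3)3CO⁻ removes a β-hydrogen; in the same concerted event the electrons of the breaking C–H bond form the new π(C=C) bond and the C–O σ-bond breaks, expelling TsO⁻. Anti-periplanar geometry; one transition state.
Total: 1 elementary step.

1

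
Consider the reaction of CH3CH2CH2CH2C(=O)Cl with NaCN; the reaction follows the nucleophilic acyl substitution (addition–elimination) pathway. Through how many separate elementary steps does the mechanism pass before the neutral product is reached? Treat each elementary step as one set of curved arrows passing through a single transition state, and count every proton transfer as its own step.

2

Step 1: Nucleophilic addition of CN⁻ to the acyl carbon breaks the π(C=O) bond and yields a tetrahedral, anionic intermediate.
Step 2: Collapse of the tetrahedral intermediate: the alkoxide oxygen pushes its lone pair back to re-form C=O while Cl⁻ leaves.
Total: 2 elementary steps.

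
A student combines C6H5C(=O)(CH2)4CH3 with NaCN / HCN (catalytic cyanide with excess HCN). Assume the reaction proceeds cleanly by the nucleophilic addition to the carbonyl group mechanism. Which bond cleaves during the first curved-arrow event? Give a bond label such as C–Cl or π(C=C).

Step 1: A lone pair / filled orbital on CN⁻ attacks the electrophilic carbonyl carbon; the π(C=O) electrons shift onto oxygen, producing a tetrahedral alkoxide intermediate.
The bond broken in this step is the π(C=O) bond.

π(C=O)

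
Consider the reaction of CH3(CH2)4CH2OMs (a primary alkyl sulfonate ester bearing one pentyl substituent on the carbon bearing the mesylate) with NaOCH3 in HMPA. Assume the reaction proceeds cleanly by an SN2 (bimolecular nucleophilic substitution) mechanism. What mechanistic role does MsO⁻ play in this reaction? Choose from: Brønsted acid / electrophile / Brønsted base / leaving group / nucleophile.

Step 1: CH3O⁻ attacks the back face of the α-carbon while MsO⁻ departs with the C–O bonding pair — a single concerted displacement through a pentacoordinate transition state.
MsO⁻ departs with both electrons of the breaking σ-bond — that is the definition of a leaving group.

leaving group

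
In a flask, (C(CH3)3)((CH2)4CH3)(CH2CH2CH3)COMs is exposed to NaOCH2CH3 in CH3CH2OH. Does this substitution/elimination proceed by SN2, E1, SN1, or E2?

E2

Conditions: a strong base with a tertiary substrate bearing a β-hydrogen.
These conditions are the textbook signature of the E2 pathway.
A strong (often hindered) base removes a β-H in concert with loss of the leaving group — bimolecular elimination.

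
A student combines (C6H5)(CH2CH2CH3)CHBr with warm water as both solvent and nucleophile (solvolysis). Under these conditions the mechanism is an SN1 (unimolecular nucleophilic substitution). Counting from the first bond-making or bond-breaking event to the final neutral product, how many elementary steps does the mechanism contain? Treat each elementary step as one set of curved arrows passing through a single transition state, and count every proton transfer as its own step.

Step 1: Ionisation: the C–Br σ-bond cleaves heterolytically; both bonding electrons depart with Br⁻, leaving a secondary carbocation at the α-carbon.
(No 1,2-shift: no single shift to an adjacent carbon would give a more stable cation.)
Step 2: H2O donates an oxygen lone pair into the empty p orbital of the cation, giving a protonated alcohol (an oxonium ion).
Step 3: A second solvent molecule removes the proton on oxygen, giving the neutral alcohol product.
Total: 3 elementary steps.

3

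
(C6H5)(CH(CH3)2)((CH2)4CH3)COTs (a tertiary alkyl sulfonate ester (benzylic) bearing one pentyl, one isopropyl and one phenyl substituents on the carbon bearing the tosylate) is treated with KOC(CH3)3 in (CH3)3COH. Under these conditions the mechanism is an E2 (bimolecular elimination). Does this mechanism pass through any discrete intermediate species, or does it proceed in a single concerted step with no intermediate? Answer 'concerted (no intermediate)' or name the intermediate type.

The strong base (CH3)3CO⁻ removes a β-hydrogen; in the same concerted event the electrons of the breaking C–H bond form the new π(C=C) bond and the C–O σ-bond breaks, expelling TsO⁻. Anti-periplanar geometry; one transition state.
All bond changes occur in one transition state; no discrete intermediate is formed.

concerted (no intermediate)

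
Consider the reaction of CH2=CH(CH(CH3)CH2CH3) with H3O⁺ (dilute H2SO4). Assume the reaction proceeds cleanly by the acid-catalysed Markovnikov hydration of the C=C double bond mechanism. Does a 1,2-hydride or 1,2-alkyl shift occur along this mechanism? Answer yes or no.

yes

The first-formed carbocation is secondary.
The adjacent sec-butyl carbon already bears 2 other carbon substituents and has a hydrogen to migrate; after a 1,2-hydride shift from that carbon the positive charge sits on a tertiary centre.
Tertiary is more stable than secondary, so the shift occurs.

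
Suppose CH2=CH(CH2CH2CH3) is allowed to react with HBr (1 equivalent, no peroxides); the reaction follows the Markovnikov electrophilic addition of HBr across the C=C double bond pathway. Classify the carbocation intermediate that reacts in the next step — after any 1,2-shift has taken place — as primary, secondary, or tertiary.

Step 1: Electrophilic addition begins with the π(C=C) electrons forming a bond to the proton of HBr. Following Markovnikov's rule, the resulting cation is secondary. The H–Br bond breaks heterolytically, releasing Br⁻.
No single 1,2-shift to an adjacent carbon would give a more-substituted cation, so no rearrangement occurs.

secondary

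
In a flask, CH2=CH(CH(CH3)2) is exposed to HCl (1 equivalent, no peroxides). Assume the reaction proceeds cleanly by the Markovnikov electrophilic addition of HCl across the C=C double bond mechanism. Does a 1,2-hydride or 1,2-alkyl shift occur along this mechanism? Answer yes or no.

yes

The first-formed carbocation is secondary.
The adjacent isopropyl carbon already bears 2 other carbon substituents and has a hydrogen to migrate; after a 1,2-hydride shift from that carbon the positive charge sits on a tertiary centre.
Tertiary is more stable than secondary, so the shift occurs.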